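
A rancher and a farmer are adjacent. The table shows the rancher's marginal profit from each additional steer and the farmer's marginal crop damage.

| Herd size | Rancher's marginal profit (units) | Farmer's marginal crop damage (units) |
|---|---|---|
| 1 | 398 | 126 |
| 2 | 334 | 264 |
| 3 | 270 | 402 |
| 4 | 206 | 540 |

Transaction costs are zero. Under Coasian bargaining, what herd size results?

Bargaining reaches the level where marginal profit last exceeds marginal crop damage.
That holds through level 2 (334 ≥ 264) but not at 3 (270 < 402).

2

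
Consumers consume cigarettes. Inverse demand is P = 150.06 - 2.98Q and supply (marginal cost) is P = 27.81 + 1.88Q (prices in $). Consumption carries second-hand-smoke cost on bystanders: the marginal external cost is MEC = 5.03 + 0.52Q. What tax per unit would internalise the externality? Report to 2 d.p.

Social marginal benefit = demand − MEC = 145.03 - 3.50Q.
Set SMB = MC: 145.03 - 3.50Q = 27.81 + 1.88Q → Q* = 21.7881.
The Pigouvian tax equals MEC at Q*: 5.03 + 0.52×21.7881 = 16.3598.

tax = $16.36 per unit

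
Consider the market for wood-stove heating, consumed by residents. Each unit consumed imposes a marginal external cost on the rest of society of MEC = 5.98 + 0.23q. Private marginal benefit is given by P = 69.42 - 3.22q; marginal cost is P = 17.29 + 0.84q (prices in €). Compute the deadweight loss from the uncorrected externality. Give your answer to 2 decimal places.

Market equilibrium (private): 17.29 + 0.84q = 69.42 - 3.22q → q_m = 12.8399.
Social marginal benefit = demand − MEC = 63.44 - 3.45q.
Set SMB = MC: 63.44 - 3.45q = 17.29 + 0.84q → q* = 10.7576.
Between q* and q_m the wedge MC − SMB runs linearly from 0 to MEC(q_m), so the loss is a triangle.
DWL = ½ × 2.0823 × 8.9332 = 9.3008.

DWL = €9.30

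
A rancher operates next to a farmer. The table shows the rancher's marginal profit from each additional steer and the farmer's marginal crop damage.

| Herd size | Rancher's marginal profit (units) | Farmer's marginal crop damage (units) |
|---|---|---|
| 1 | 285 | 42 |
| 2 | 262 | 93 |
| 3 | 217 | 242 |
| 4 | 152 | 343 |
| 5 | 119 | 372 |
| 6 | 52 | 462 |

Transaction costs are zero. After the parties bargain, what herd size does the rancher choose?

2

Bargaining reaches the level where marginal profit last exceeds marginal crop damage.
That holds through level 2 (262 ≥ 93) but not at 3 (217 < 242).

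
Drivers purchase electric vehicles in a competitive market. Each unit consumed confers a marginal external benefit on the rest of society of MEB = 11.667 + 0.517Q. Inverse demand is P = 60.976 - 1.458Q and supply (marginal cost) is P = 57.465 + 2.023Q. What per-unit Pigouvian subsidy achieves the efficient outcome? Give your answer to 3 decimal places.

subsidy = 14.314 per unit

Social marginal benefit = demand + MEB = 72.643 - 0.941Q.
Set SMB = MC: 72.643 - 0.941Q = 57.465 + 2.023Q → Q* = 5.1208.
The Pigouvian subsidy equals MEB at Q*: 11.667 + 0.517×5.1208 = 14.3145.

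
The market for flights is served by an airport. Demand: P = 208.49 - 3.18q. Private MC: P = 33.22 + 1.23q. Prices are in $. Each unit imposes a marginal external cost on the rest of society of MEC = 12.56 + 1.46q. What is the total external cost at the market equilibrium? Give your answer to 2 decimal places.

$1652.27

Market equilibrium (private): 33.22 + 1.23q = 208.49 - 3.18q → q_m = 39.7438.
Total external cost = ∫₀^{q_m} (12.56 + 1.46q) dq = 12.56×39.7438 + ½×1.46×39.7438² = 1652.2680.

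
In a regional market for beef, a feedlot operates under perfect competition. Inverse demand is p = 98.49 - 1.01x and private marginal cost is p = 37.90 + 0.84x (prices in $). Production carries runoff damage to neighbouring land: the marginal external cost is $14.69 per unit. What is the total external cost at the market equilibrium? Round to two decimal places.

Market equilibrium (private): 37.90 + 0.84x = 98.49 - 1.01x → x_m = 32.7514.
Total external cost = MEC × x_m = 14.69 × 32.7514 = 481.1181.

$481.12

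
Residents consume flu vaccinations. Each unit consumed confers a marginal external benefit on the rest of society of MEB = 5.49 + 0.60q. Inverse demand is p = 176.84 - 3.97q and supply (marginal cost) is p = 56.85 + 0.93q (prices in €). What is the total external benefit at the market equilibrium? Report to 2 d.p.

Market equilibrium (private): 56.85 + 0.93q = 176.84 - 3.97q → q_m = 24.4878.
Total external benefit = ∫₀^{q_m} (5.49 + 0.60q) dq = 5.49×24.4878 + ½×0.60×24.4878² = 314.3337.

€314.33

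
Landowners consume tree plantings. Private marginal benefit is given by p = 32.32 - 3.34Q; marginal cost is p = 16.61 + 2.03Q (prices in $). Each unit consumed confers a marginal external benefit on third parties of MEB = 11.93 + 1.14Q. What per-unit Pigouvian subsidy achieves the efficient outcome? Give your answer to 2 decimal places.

Social marginal benefit = demand + MEB = 44.25 - 2.20Q.
Set SMB = MC: 44.25 - 2.20Q = 16.61 + 2.03Q → Q* = 6.5343.
The Pigouvian subsidy equals MEB at Q*: 11.93 + 1.14×6.5343 = 19.3791.

subsidy = $19.38 per unit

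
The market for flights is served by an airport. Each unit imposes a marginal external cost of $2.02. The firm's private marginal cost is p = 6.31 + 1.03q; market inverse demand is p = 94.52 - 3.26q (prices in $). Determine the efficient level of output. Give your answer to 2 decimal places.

Social marginal cost = private MC + MEC = 8.33 + 1.03q.
Set SMC = demand: 8.33 + 1.03q = 94.52 - 3.26q → q* = 20.0909.

q* = 20.09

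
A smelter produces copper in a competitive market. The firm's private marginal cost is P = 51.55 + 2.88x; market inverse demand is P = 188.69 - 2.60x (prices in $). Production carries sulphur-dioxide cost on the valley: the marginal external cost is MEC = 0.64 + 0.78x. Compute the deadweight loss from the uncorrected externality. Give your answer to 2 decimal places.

DWL = $32.46

Market equilibrium (private): 51.55 + 2.88x = 188.69 - 2.60x → x_m = 25.0255.
Social marginal cost = private MC + MEC = 52.19 + 3.66x.
Set SMC = demand: 52.19 + 3.66x = 188.69 - 2.60x → x* = 21.8051.
Between x* and x_m the wedge SMC − demand runs linearly from 0 to MEC(x_m), so the loss is a triangle.
DWL = ½ × 3.2204 × 20.1599 = 32.4615.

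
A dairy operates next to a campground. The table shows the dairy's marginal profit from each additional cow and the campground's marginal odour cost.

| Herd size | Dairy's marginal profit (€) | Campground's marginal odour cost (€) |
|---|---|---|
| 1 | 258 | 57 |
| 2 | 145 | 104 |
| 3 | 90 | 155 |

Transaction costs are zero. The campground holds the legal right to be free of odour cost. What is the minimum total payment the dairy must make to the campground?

€161

Efficient level: marginal profit ≥ marginal odour cost through level 2, so k* = 2.
With the campground holding the right, the dairy must at least compensate total damage at k*: 57 + 104 = 161.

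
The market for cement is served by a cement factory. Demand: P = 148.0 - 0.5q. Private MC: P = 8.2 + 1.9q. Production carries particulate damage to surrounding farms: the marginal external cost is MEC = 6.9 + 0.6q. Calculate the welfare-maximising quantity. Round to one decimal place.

Social marginal cost = private MC + MEC = 15.1 + 2.5q.
Set SMC = demand: 15.1 + 2.5q = 148.0 - 0.5q → q* = 44.3000.

q* = 44.3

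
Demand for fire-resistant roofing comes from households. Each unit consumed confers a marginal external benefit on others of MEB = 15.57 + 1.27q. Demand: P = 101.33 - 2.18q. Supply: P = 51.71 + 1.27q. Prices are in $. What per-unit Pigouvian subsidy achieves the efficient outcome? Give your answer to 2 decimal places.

subsidy = $53.55 per unit

Social marginal benefit = demand + MEB = 116.90 - 0.91q.
Set SMB = MC: 116.90 - 0.91q = 51.71 + 1.27q → q* = 29.9037.
The Pigouvian subsidy equals MEB at q*: 15.57 + 1.27×29.9037 = 53.5477.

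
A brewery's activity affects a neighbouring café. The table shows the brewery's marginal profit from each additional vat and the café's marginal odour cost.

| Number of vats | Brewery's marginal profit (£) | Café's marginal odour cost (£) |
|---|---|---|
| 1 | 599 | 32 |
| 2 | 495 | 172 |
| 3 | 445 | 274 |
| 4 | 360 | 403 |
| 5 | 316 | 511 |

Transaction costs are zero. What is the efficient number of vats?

3

Bargaining reaches the level where marginal profit last exceeds marginal odour cost.
That holds through level 3 (445 ≥ 274) but not at 4 (360 < 403).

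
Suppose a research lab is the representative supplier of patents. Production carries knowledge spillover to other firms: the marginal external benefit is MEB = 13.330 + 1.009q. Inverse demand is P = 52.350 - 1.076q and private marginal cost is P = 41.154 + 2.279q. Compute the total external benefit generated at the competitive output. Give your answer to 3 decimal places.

Market equilibrium (private): 41.154 + 2.279q = 52.350 - 1.076q → q_m = 3.3371.
Total external benefit = ∫₀^{q_m} (13.330 + 1.009q) dq = 13.330×3.3371 + ½×1.009×3.3371² = 50.1018.

50.102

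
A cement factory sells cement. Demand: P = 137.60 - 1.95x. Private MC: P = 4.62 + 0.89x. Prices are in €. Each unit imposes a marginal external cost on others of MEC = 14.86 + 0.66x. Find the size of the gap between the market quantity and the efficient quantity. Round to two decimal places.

13.08 units

Market equilibrium (private): 4.62 + 0.89x = 137.60 - 1.95x → x_m = 46.8239.
Social marginal cost = private MC + MEC = 19.48 + 1.55x.
Set SMC = demand: 19.48 + 1.55x = 137.60 - 1.95x → x* = 33.7486.
Gap = |46.8239 − 33.7486| = 13.0753.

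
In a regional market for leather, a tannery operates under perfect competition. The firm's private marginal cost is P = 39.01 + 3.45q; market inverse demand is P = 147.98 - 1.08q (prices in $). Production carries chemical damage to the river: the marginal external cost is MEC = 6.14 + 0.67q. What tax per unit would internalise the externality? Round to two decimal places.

tax = $19.39 per unit

Social marginal cost = private MC + MEC = 45.15 + 4.12q.
Set SMC = demand: 45.15 + 4.12q = 147.98 - 1.08q → q* = 19.7750.
The Pigouvian tax equals MEC at q*: 6.14 + 0.67×19.7750 = 19.3893.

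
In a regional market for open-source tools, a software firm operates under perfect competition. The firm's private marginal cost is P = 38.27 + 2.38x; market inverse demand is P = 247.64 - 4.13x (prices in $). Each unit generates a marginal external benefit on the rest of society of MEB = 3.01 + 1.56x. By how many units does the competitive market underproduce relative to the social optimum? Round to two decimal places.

Market equilibrium (private): 38.27 + 2.38x = 247.64 - 4.13x → x_m = 32.1613.
Social marginal cost = private MC − MEB = 35.26 + 0.82x.
Set SMC = demand: 35.26 + 0.82x = 247.64 - 4.13x → x* = 42.9051.
Gap = |32.1613 − 42.9051| = 10.7438.

10.74 units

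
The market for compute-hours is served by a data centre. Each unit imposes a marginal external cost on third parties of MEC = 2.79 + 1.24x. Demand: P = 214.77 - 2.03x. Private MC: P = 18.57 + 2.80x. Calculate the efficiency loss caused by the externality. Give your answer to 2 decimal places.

DWL = 232.78

Market equilibrium (private): 18.57 + 2.80x = 214.77 - 2.03x → x_m = 40.6211.
Social marginal cost = private MC + MEC = 21.36 + 4.04x.
Set SMC = demand: 21.36 + 4.04x = 214.77 - 2.03x → x* = 31.8633.
The loss is the area between SMC and demand from x* to x_m; with linear curves that's a triangle of height MEC(x_m).
DWL = ½ × 8.7578 × 53.1602 = 232.7832.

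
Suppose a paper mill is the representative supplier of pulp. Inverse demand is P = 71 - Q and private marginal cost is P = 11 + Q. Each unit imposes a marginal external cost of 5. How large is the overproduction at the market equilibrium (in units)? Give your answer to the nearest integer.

Market equilibrium (private): 11 + Q = 71 - Q → Q_m = 30.0000.
Social marginal cost = private MC + MEC = 16 + Q.
Set SMC = demand: 16 + Q = 71 - Q → Q* = 27.5000.
Gap = |30.0000 − 27.5000| = 2.5000.

3 units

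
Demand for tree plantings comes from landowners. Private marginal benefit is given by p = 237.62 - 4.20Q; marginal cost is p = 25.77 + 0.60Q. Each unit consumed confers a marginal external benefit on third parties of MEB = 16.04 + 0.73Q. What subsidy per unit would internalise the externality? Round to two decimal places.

subsidy = 56.91 per unit

Social marginal benefit = demand + MEB = 253.66 - 3.47Q.
Set SMB = MC: 253.66 - 3.47Q = 25.77 + 0.60Q → Q* = 55.9926.
The Pigouvian subsidy equals MEB at Q*: 16.04 + 0.73×55.9926 = 56.9146.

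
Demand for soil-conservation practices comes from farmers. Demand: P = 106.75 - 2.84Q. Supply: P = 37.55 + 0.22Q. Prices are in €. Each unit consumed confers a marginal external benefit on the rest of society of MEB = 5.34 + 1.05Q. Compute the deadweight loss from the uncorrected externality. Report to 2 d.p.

DWL = €210.43

Market equilibrium (private): 37.55 + 0.22Q = 106.75 - 2.84Q → Q_m = 22.6144.
Social marginal benefit = demand + MEB = 112.09 - 1.79Q.
Set SMB = MC: 112.09 - 1.79Q = 37.55 + 0.22Q → Q* = 37.0846.
Between Q* and Q_m the wedge SMB − MC runs linearly from 0 to MEB(Q_m), so the loss is a triangle.
DWL = ½ × 14.4702 × 29.0851 = 210.4336.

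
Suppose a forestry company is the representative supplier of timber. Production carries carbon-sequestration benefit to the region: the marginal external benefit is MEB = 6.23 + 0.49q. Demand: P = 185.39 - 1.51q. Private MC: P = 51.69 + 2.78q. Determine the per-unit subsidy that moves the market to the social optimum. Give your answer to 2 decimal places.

subsidy = 24.27 per unit

Social marginal cost = private MC − MEB = 45.46 + 2.29q.
Set SMC = demand: 45.46 + 2.29q = 185.39 - 1.51q → q* = 36.8237.
The Pigouvian subsidy equals MEB at q*: 6.23 + 0.49×36.8237 = 24.2736.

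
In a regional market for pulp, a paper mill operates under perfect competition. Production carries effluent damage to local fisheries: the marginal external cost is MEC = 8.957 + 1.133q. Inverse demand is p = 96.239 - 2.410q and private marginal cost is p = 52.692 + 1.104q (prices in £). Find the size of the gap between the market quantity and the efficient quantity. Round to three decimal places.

Market equilibrium (private): 52.692 + 1.104q = 96.239 - 2.410q → q_m = 12.3924.
Social marginal cost = private MC + MEC = 61.649 + 2.237q.
Set SMC = demand: 61.649 + 2.237q = 96.239 - 2.410q → q* = 7.4435.
Gap = |12.3924 − 7.4435| = 4.9489.

4.949 units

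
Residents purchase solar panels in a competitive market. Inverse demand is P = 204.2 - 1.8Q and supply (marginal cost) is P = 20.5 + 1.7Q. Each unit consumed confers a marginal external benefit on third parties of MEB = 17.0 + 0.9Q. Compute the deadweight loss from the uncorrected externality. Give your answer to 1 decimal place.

DWL = 793.5

Market equilibrium (private): 20.5 + 1.7Q = 204.2 - 1.8Q → Q_m = 52.4857.
Social marginal benefit = demand + MEB = 221.2 - 0.9Q.
Set SMB = MC: 221.2 - 0.9Q = 20.5 + 1.7Q → Q* = 77.1923.
The welfare-loss triangle has base |Q_m − Q*| and height MEB(Q_m) (the vertical gap between SMB and MC is zero at Q* and MEB at Q_m).
DWL = ½ × 24.7066 × 64.2371 = 793.5402.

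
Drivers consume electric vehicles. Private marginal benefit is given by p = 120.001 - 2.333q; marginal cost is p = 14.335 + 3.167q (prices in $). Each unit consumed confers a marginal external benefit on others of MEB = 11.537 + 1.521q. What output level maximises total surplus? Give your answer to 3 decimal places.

Social marginal benefit = demand + MEB = 131.538 - 0.812q.
Set SMB = MC: 131.538 - 0.812q = 14.335 + 3.167q → q* = 29.4554.

q* = 29.455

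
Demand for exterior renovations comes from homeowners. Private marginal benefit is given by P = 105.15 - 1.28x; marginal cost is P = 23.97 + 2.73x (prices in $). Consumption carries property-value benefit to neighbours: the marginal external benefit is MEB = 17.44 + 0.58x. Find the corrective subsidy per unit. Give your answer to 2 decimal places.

Social marginal benefit = demand + MEB = 122.59 - 0.70x.
Set SMB = MC: 122.59 - 0.70x = 23.97 + 2.73x → x* = 28.7522.
The Pigouvian subsidy equals MEB at x*: 17.44 + 0.58×28.7522 = 34.1163.

subsidy = $34.12 per unit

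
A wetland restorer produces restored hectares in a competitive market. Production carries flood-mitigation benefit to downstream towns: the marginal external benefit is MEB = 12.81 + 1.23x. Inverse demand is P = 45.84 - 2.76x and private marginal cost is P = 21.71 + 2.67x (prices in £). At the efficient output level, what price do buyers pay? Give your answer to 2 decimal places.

P = £21.57

Social marginal cost = private MC − MEB = 8.90 + 1.44x.
Set SMC = demand: 8.90 + 1.44x = 45.84 - 2.76x → x* = 8.7952.
Consumer price on the demand curve at x*: 45.84 − 2.76×8.7952 = 21.5652.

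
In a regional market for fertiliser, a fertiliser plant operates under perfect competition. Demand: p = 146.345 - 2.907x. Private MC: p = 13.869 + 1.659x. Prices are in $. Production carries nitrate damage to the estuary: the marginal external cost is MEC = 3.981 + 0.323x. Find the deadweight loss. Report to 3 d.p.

DWL = $18.233

Market equilibrium (private): 13.869 + 1.659x = 146.345 - 2.907x → x_m = 29.0136.
Social marginal cost = private MC + MEC = 17.850 + 1.982x.
Set SMC = demand: 17.850 + 1.982x = 146.345 - 2.907x → x* = 26.2825.
The loss is the area between SMC and demand from x* to x_m; with linear curves that's a triangle of height MEC(x_m).
DWL = ½ × 2.7311 × 13.3524 = 18.2334.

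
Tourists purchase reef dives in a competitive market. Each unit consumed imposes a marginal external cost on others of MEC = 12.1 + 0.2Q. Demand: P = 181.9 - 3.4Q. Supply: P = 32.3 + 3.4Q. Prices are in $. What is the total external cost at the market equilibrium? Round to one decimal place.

$314.6

Market equilibrium (private): 32.3 + 3.4Q = 181.9 - 3.4Q → Q_m = 22.0000.
Total external cost = ∫₀^{Q_m} (12.1 + 0.2Q) dQ = 12.1×22.0000 + ½×0.2×22.0000² = 314.6000.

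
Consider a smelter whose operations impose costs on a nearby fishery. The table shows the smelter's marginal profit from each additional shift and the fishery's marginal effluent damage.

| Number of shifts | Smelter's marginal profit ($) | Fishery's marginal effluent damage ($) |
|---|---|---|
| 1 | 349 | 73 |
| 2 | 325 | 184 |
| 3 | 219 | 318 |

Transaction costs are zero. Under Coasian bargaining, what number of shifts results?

2

Bargaining reaches the level where marginal profit last exceeds marginal effluent damage.
That holds through level 2 (325 ≥ 184) but not at 3 (219 < 318).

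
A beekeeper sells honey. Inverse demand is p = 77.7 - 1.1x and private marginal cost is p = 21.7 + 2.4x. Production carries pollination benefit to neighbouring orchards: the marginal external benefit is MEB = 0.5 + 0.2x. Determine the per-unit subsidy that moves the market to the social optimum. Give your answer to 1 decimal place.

Social marginal cost = private MC − MEB = 21.2 + 2.2x.
Set SMC = demand: 21.2 + 2.2x = 77.7 - 1.1x → x* = 17.1212.
The Pigouvian subsidy equals MEB at x*: 0.5 + 0.2×17.1212 = 3.9242.

subsidy = 3.9 per unit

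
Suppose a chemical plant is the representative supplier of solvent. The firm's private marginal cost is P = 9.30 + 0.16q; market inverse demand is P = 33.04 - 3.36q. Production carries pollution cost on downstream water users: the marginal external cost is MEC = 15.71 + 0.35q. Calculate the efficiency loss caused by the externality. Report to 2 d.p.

DWL = 42.19

Market equilibrium (private): 9.30 + 0.16q = 33.04 - 3.36q → q_m = 6.7443.
Social marginal cost = private MC + MEC = 25.01 + 0.51q.
Set SMC = demand: 25.01 + 0.51q = 33.04 - 3.36q → q* = 2.0749.
The welfare-loss triangle has base |q_m − q*| and height MEC(q_m) (the vertical gap between SMC and demand is zero at q* and MEC at q_m).
DWL = ½ × 4.6694 × 18.0705 = 42.1892.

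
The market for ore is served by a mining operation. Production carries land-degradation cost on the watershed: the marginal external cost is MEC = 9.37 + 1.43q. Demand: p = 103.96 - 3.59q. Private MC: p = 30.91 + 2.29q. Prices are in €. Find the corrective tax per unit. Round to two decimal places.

Social marginal cost = private MC + MEC = 40.28 + 3.72q.
Set SMC = demand: 40.28 + 3.72q = 103.96 - 3.59q → q* = 8.7114.
The Pigouvian tax equals MEC at q*: 9.37 + 1.43×8.7114 = 21.8273.

tax = €21.83 per unit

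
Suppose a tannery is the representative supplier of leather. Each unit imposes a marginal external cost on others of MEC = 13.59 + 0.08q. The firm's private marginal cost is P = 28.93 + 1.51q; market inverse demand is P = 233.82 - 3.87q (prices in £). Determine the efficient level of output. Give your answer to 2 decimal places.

q* = 35.04

Social marginal cost = private MC + MEC = 42.52 + 1.59q.
Set SMC = demand: 42.52 + 1.59q = 233.82 - 3.87q → q* = 35.0366.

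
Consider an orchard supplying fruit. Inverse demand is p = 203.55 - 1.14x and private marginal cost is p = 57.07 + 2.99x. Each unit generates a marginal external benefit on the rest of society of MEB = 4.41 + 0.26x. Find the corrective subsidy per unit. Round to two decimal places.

subsidy = 14.55 per unit

Social marginal cost = private MC − MEB = 52.66 + 2.73x.
Set SMC = demand: 52.66 + 2.73x = 203.55 - 1.14x → x* = 38.9897.
The Pigouvian subsidy equals MEB at x*: 4.41 + 0.26×38.9897 = 14.5473.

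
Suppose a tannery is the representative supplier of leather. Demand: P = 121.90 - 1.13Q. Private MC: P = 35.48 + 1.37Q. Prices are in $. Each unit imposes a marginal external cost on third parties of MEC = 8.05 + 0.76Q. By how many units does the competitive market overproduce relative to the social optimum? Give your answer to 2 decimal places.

10.53 units

Market equilibrium (private): 35.48 + 1.37Q = 121.90 - 1.13Q → Q_m = 34.5680.
Social marginal cost = private MC + MEC = 43.53 + 2.13Q.
Set SMC = demand: 43.53 + 2.13Q = 121.90 - 1.13Q → Q* = 24.0399.
Gap = |34.5680 − 24.0399| = 10.5281.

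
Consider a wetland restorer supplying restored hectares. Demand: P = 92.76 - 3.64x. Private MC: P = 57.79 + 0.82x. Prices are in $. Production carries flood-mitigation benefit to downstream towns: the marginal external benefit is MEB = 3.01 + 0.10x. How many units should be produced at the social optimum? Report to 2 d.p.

Social marginal cost = private MC − MEB = 54.78 + 0.72x.
Set SMC = demand: 54.78 + 0.72x = 92.76 - 3.64x → x* = 8.7110.

x* = 8.71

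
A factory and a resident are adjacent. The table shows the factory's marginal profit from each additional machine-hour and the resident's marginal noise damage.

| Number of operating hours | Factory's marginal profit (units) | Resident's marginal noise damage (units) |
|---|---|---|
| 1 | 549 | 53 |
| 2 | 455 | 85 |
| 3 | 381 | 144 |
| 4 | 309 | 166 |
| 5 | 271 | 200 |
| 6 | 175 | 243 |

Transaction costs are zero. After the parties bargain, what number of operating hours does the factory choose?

5

Bargaining reaches the level where marginal profit last exceeds marginal noise damage.
That holds through level 5 (271 ≥ 200) but not at 6 (175 < 243).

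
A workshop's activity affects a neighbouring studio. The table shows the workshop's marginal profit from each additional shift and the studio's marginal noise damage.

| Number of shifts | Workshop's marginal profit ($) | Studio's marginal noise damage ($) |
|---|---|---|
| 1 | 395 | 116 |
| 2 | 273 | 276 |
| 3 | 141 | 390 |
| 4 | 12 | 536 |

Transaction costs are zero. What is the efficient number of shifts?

1

Bargaining reaches the level where marginal profit last exceeds marginal noise damage.
That holds through level 1 (395 ≥ 116) but not at 2 (273 < 276).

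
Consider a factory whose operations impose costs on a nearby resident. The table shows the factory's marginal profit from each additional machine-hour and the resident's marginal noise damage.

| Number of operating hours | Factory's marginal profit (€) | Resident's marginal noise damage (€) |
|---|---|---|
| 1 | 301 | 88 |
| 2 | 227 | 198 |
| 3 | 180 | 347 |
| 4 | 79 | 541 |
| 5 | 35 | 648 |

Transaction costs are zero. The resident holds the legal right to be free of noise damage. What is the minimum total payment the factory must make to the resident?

€286

Efficient level: marginal profit ≥ marginal noise damage through level 2, so k* = 2.
With the resident holding the right, the factory must at least compensate total damage at k*: 88 + 198 = 286.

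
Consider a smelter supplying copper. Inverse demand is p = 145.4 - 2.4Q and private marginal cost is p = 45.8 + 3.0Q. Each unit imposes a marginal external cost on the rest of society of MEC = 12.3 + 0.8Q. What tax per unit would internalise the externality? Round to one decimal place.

tax = 23.6 per unit

Social marginal cost = private MC + MEC = 58.1 + 3.8Q.
Set SMC = demand: 58.1 + 3.8Q = 145.4 - 2.4Q → Q* = 14.0806.
The Pigouvian tax equals MEC at Q*: 12.3 + 0.8×14.0806 = 23.5645.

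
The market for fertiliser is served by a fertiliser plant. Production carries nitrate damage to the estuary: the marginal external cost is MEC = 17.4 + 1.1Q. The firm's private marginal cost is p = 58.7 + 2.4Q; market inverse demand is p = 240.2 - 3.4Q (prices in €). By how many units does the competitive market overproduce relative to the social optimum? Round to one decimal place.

7.5 units

Market equilibrium (private): 58.7 + 2.4Q = 240.2 - 3.4Q → Q_m = 31.2931.
Social marginal cost = private MC + MEC = 76.1 + 3.5Q.
Set SMC = demand: 76.1 + 3.5Q = 240.2 - 3.4Q → Q* = 23.7826.
Gap = |31.2931 − 23.7826| = 7.5105.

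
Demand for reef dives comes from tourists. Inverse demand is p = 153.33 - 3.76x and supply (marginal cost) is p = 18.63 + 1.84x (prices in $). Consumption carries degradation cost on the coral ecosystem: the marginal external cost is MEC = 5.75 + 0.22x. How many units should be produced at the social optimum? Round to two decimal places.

Social marginal benefit = demand − MEC = 147.58 - 3.98x.
Set SMB = MC: 147.58 - 3.98x = 18.63 + 1.84x → x* = 22.1564.

x* = 22.16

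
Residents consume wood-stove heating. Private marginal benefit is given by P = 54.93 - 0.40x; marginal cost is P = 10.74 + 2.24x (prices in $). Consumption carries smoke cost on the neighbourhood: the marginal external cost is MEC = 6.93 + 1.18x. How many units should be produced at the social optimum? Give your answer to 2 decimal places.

x* = 9.75

Social marginal benefit = demand − MEC = 48.00 - 1.58x.
Set SMB = MC: 48.00 - 1.58x = 10.74 + 2.24x → x* = 9.7539.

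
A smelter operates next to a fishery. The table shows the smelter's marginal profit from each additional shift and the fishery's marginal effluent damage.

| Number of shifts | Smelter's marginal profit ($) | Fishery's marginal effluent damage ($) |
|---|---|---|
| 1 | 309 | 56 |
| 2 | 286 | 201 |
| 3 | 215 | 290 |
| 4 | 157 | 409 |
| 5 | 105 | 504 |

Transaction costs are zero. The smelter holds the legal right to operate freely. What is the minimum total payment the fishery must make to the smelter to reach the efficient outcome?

Left alone the smelter would choose level 5 (marginal profit stays positive).
Efficient level: k* = 2 (marginal profit ≥ marginal effluent damage through 2).
The fishery must at least cover the smelter's forgone profit from cutting 5→2: 215 + 157 + 105 = 477.

$477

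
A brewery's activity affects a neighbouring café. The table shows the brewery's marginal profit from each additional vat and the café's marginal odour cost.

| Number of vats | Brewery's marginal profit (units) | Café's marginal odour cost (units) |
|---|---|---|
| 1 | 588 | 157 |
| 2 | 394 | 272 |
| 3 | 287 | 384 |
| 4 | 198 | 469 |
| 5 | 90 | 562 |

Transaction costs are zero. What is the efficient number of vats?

Bargaining reaches the level where marginal profit last exceeds marginal odour cost.
That holds through level 2 (394 ≥ 272) but not at 3 (287 < 384).

2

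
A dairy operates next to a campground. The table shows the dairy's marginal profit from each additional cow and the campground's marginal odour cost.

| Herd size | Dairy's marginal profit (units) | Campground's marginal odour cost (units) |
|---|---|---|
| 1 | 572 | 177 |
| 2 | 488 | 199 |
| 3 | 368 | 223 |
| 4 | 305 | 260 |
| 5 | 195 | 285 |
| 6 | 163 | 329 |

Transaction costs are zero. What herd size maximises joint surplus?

Bargaining reaches the level where marginal profit last exceeds marginal odour cost.
That holds through level 4 (305 ≥ 260) but not at 5 (195 < 285).

4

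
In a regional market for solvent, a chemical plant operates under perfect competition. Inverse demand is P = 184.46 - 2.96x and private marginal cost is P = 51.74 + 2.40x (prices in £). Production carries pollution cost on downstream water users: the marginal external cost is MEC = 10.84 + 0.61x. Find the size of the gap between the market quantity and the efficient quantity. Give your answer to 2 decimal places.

4.35 units

Market equilibrium (private): 51.74 + 2.40x = 184.46 - 2.96x → x_m = 24.7612.
Social marginal cost = private MC + MEC = 62.58 + 3.01x.
Set SMC = demand: 62.58 + 3.01x = 184.46 - 2.96x → x* = 20.4154.
Gap = |24.7612 − 20.4154| = 4.3458.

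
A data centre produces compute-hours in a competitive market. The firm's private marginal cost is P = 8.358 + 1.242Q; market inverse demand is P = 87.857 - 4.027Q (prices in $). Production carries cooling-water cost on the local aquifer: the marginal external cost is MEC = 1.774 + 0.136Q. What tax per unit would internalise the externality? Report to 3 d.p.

tax = $3.730 per unit

Social marginal cost = private MC + MEC = 10.132 + 1.378Q.
Set SMC = demand: 10.132 + 1.378Q = 87.857 - 4.027Q → Q* = 14.3802.
The Pigouvian tax equals MEC at Q*: 1.774 + 0.136×14.3802 = 3.7297.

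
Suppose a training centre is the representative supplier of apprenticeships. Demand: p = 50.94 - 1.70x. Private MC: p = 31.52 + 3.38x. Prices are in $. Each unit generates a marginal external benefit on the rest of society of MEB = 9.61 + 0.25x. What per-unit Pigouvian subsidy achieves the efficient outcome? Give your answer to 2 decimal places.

subsidy = $11.11 per unit

Social marginal cost = private MC − MEB = 21.91 + 3.13x.
Set SMC = demand: 21.91 + 3.13x = 50.94 - 1.70x → x* = 6.0104.
The Pigouvian subsidy equals MEB at x*: 9.61 + 0.25×6.0104 = 11.1126.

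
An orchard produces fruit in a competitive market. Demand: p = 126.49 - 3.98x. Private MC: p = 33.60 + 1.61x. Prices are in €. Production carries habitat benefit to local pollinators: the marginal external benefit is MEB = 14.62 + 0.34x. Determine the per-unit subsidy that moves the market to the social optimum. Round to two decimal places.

subsidy = €21.58 per unit

Social marginal cost = private MC − MEB = 18.98 + 1.27x.
Set SMC = demand: 18.98 + 1.27x = 126.49 - 3.98x → x* = 20.4781.
The Pigouvian subsidy equals MEB at x*: 14.62 + 0.34×20.4781 = 21.5826.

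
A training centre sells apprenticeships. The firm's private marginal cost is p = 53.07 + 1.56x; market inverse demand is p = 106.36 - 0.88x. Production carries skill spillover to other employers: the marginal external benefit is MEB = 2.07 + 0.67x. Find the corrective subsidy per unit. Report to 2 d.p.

subsidy = 23.03 per unit

Social marginal cost = private MC − MEB = 51.00 + 0.89x.
Set SMC = demand: 51.00 + 0.89x = 106.36 - 0.88x → x* = 31.2768.
The Pigouvian subsidy equals MEB at x*: 2.07 + 0.67×31.2768 = 23.0255.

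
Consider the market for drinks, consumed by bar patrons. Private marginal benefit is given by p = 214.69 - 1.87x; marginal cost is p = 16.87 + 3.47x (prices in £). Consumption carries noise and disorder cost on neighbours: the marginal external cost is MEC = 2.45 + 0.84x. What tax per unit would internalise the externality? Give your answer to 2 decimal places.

Social marginal benefit = demand − MEC = 212.24 - 2.71x.
Set SMB = MC: 212.24 - 2.71x = 16.87 + 3.47x → x* = 31.6133.
The Pigouvian tax equals MEC at x*: 2.45 + 0.84×31.6133 = 29.0052.

tax = £29.01 per unit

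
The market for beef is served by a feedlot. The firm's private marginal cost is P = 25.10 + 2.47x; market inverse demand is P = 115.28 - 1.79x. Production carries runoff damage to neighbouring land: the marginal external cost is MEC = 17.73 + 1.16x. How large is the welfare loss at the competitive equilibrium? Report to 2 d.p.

DWL = 164.95

Market equilibrium (private): 25.10 + 2.47x = 115.28 - 1.79x → x_m = 21.1690.
Social marginal cost = private MC + MEC = 42.83 + 3.63x.
Set SMC = demand: 42.83 + 3.63x = 115.28 - 1.79x → x* = 13.3672.
Height of the DWL triangle at x_m is SMC(x_m) − demand(x_m) = MEC(x_m) = 42.2861.
DWL = ½ × 7.8018 × 42.2861 = 164.9538.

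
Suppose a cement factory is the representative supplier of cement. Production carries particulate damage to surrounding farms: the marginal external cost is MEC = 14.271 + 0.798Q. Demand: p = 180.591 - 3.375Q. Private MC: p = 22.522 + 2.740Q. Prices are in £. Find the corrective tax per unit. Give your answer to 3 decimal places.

Social marginal cost = private MC + MEC = 36.793 + 3.538Q.
Set SMC = demand: 36.793 + 3.538Q = 180.591 - 3.375Q → Q* = 20.8011.
The Pigouvian tax equals MEC at Q*: 14.271 + 0.798×20.8011 = 30.8703.

tax = £30.870 per unit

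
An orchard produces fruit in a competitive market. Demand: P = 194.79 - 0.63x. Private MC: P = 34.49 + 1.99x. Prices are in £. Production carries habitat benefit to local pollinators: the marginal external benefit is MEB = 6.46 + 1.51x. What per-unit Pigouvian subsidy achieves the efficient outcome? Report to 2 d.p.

subsidy = £233.31 per unit

Social marginal cost = private MC − MEB = 28.03 + 0.48x.
Set SMC = demand: 28.03 + 0.48x = 194.79 - 0.63x → x* = 150.2342.
The Pigouvian subsidy equals MEB at x*: 6.46 + 1.51×150.2342 = 233.3136.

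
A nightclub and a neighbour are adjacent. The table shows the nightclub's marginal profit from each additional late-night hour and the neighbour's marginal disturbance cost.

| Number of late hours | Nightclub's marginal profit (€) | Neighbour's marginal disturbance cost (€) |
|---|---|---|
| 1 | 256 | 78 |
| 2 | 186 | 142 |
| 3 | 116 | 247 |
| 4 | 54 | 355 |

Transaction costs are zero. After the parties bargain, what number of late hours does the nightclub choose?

2

Bargaining reaches the level where marginal profit last exceeds marginal disturbance cost.
That holds through level 2 (186 ≥ 142) but not at 3 (116 < 247).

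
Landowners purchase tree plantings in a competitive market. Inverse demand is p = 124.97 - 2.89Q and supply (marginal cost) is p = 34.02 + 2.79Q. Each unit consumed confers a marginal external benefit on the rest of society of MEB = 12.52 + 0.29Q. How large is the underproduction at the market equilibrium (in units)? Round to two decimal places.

3.18 units

Market equilibrium (private): 34.02 + 2.79Q = 124.97 - 2.89Q → Q_m = 16.0123.
Social marginal benefit = demand + MEB = 137.49 - 2.60Q.
Set SMB = MC: 137.49 - 2.60Q = 34.02 + 2.79Q → Q* = 19.1967.
Gap = |16.0123 − 19.1967| = 3.1844.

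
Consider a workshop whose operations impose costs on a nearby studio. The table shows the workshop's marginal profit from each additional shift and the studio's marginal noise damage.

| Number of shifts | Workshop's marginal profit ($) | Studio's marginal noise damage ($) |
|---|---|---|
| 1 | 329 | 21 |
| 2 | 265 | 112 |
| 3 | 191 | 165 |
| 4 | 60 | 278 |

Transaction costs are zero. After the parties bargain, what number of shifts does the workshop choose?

3

Bargaining reaches the level where marginal profit last exceeds marginal noise damage.
That holds through level 3 (191 ≥ 165) but not at 4 (60 < 278).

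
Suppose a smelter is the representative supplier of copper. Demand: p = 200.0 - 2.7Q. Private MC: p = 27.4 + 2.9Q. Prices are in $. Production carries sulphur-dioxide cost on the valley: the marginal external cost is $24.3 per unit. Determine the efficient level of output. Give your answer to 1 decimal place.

Social marginal cost = private MC + MEC = 51.7 + 2.9Q.
Set SMC = demand: 51.7 + 2.9Q = 200.0 - 2.7Q → Q* = 26.4821.

Q* = 26.5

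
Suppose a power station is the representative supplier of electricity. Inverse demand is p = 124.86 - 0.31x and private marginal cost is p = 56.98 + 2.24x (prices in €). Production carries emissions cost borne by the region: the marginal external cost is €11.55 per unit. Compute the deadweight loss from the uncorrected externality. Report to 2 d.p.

Market equilibrium (private): 56.98 + 2.24x = 124.86 - 0.31x → x_m = 26.6196.
Social marginal cost = private MC + MEC = 68.53 + 2.24x.
Set SMC = demand: 68.53 + 2.24x = 124.86 - 0.31x → x* = 22.0902.
The loss is the area between SMC and demand from x* to x_m; with linear curves that's a triangle of height MEC(x_m).
DWL = ½ × 4.5294 × 11.5500 = 26.1573.

DWL = €26.16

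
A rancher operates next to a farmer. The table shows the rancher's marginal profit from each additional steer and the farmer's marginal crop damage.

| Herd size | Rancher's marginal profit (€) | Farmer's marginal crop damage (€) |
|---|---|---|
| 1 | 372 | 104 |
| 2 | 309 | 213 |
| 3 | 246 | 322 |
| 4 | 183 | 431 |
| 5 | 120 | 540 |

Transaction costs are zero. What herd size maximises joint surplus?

Bargaining reaches the level where marginal profit last exceeds marginal crop damage.
That holds through level 2 (309 ≥ 213) but not at 3 (246 < 322).

2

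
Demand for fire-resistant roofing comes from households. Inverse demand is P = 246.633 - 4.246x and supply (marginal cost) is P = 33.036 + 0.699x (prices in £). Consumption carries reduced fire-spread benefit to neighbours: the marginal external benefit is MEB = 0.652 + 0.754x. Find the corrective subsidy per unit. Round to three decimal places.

subsidy = £39.197 per unit

Social marginal benefit = demand + MEB = 247.285 - 3.492x.
Set SMB = MC: 247.285 - 3.492x = 33.036 + 0.699x → x* = 51.1212.
The Pigouvian subsidy equals MEB at x*: 0.652 + 0.754×51.1212 = 39.1974.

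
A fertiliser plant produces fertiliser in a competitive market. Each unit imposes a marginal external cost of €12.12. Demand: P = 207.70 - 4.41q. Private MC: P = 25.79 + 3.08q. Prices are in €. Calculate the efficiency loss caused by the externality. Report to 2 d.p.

DWL = €9.81

Market equilibrium (private): 25.79 + 3.08q = 207.70 - 4.41q → q_m = 24.2870.
Social marginal cost = private MC + MEC = 37.91 + 3.08q.
Set SMC = demand: 37.91 + 3.08q = 207.70 - 4.41q → q* = 22.6689.
Height of the DWL triangle at q_m is SMC(q_m) − demand(q_m) = MEC(q_m) = 12.1200.
DWL = ½ × 1.6181 × 12.1200 = 9.8057.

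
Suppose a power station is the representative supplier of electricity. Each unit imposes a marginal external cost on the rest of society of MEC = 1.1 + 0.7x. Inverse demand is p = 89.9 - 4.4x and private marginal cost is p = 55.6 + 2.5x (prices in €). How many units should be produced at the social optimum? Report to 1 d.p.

x* = 4.4

Social marginal cost = private MC + MEC = 56.7 + 3.2x.
Set SMC = demand: 56.7 + 3.2x = 89.9 - 4.4x → x* = 4.3684.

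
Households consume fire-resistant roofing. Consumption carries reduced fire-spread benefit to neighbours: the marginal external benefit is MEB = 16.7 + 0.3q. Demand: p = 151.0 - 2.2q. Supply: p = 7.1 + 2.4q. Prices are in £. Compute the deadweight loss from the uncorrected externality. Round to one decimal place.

DWL = £79.1

Market equilibrium (private): 7.1 + 2.4q = 151.0 - 2.2q → q_m = 31.2826.
Social marginal benefit = demand + MEB = 167.7 - 1.9q.
Set SMB = MC: 167.7 - 1.9q = 7.1 + 2.4q → q* = 37.3488.
The welfare-loss triangle has base |q_m − q*| and height MEB(q_m) (the vertical gap between SMB and MC is zero at q* and MEB at q_m).
DWL = ½ × 6.0662 × 26.0848 = 79.1178.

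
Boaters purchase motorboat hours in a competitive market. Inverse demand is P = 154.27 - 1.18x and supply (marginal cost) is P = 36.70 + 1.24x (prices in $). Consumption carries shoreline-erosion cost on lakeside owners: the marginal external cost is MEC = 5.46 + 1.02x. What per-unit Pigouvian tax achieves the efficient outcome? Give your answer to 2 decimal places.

tax = $38.70 per unit

Social marginal benefit = demand − MEC = 148.81 - 2.20x.
Set SMB = MC: 148.81 - 2.20x = 36.70 + 1.24x → x* = 32.5901.
The Pigouvian tax equals MEC at x*: 5.46 + 1.02×32.5901 = 38.7019.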